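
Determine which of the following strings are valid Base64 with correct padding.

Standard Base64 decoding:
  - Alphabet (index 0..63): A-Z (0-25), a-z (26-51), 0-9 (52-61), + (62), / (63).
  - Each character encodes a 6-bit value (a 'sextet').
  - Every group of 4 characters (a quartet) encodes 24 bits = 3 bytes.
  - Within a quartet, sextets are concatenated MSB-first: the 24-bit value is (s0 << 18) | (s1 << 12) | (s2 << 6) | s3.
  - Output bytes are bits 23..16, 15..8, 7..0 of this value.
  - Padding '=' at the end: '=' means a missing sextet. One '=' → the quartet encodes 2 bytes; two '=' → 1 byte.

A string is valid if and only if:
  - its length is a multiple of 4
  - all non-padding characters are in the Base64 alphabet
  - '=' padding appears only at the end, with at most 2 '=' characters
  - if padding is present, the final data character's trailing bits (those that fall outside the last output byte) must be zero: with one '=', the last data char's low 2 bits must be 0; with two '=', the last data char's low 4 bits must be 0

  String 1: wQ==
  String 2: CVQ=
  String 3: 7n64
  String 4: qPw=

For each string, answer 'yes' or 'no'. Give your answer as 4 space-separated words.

Answer: yes yes yes yes

Derivation:
String 1: 'wQ==' → valid
String 2: 'CVQ=' → valid
String 3: '7n64' → valid
String 4: 'qPw=' → valid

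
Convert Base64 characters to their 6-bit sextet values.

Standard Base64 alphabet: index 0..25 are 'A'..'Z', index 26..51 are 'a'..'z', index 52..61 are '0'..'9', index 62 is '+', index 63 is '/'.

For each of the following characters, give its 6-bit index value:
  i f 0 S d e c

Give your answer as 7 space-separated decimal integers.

'i': a..z range, 26 + ord('i') − ord('a') = 34
'f': a..z range, 26 + ord('f') − ord('a') = 31
'0': 0..9 range, 52 + ord('0') − ord('0') = 52
'S': A..Z range, ord('S') − ord('A') = 18
'd': a..z range, 26 + ord('d') − ord('a') = 29
'e': a..z range, 26 + ord('e') − ord('a') = 30
'c': a..z range, 26 + ord('c') − ord('a') = 28

Answer: 34 31 52 18 29 30 28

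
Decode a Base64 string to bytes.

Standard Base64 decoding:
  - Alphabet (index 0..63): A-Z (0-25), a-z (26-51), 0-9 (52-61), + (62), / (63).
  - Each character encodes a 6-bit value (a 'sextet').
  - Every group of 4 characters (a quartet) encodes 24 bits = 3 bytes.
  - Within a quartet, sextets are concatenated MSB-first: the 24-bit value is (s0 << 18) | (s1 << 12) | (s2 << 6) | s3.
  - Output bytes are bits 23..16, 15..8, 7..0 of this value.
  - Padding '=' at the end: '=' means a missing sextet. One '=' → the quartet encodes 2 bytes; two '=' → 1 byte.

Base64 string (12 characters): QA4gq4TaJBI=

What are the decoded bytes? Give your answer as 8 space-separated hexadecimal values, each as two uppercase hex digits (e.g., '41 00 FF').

After char 0 ('Q'=16): chars_in_quartet=1 acc=0x10 bytes_emitted=0
After char 1 ('A'=0): chars_in_quartet=2 acc=0x400 bytes_emitted=0
After char 2 ('4'=56): chars_in_quartet=3 acc=0x10038 bytes_emitted=0
After char 3 ('g'=32): chars_in_quartet=4 acc=0x400E20 -> emit 40 0E 20, reset; bytes_emitted=3
After char 4 ('q'=42): chars_in_quartet=1 acc=0x2A bytes_emitted=3
After char 5 ('4'=56): chars_in_quartet=2 acc=0xAB8 bytes_emitted=3
After char 6 ('T'=19): chars_in_quartet=3 acc=0x2AE13 bytes_emitted=3
After char 7 ('a'=26): chars_in_quartet=4 acc=0xAB84DA -> emit AB 84 DA, reset; bytes_emitted=6
After char 8 ('J'=9): chars_in_quartet=1 acc=0x9 bytes_emitted=6
After char 9 ('B'=1): chars_in_quartet=2 acc=0x241 bytes_emitted=6
After char 10 ('I'=8): chars_in_quartet=3 acc=0x9048 bytes_emitted=6
Padding '=': partial quartet acc=0x9048 -> emit 24 12; bytes_emitted=8

Answer: 40 0E 20 AB 84 DA 24 12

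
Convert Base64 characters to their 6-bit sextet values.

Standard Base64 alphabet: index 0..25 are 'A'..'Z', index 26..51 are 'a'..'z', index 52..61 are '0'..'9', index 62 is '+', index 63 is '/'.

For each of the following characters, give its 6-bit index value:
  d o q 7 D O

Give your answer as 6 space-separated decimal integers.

Answer: 29 40 42 59 3 14

Derivation:
'd': a..z range, 26 + ord('d') − ord('a') = 29
'o': a..z range, 26 + ord('o') − ord('a') = 40
'q': a..z range, 26 + ord('q') − ord('a') = 42
'7': 0..9 range, 52 + ord('7') − ord('0') = 59
'D': A..Z range, ord('D') − ord('A') = 3
'O': A..Z range, ord('O') − ord('A') = 14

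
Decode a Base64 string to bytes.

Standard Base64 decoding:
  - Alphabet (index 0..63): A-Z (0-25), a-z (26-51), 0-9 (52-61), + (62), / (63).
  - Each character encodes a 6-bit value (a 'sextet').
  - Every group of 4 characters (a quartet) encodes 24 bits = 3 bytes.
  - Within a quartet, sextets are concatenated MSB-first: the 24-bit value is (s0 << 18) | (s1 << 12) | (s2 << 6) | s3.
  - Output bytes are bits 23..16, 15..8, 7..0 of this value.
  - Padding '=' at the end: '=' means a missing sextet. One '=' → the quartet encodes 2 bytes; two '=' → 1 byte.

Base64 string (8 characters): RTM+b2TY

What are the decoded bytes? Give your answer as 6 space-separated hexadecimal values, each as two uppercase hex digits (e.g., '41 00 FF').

Answer: 45 33 3E 6F 64 D8

Derivation:
After char 0 ('R'=17): chars_in_quartet=1 acc=0x11 bytes_emitted=0
After char 1 ('T'=19): chars_in_quartet=2 acc=0x453 bytes_emitted=0
After char 2 ('M'=12): chars_in_quartet=3 acc=0x114CC bytes_emitted=0
After char 3 ('+'=62): chars_in_quartet=4 acc=0x45333E -> emit 45 33 3E, reset; bytes_emitted=3
After char 4 ('b'=27): chars_in_quartet=1 acc=0x1B bytes_emitted=3
After char 5 ('2'=54): chars_in_quartet=2 acc=0x6F6 bytes_emitted=3
After char 6 ('T'=19): chars_in_quartet=3 acc=0x1BD93 bytes_emitted=3
After char 7 ('Y'=24): chars_in_quartet=4 acc=0x6F64D8 -> emit 6F 64 D8, reset; bytes_emitted=6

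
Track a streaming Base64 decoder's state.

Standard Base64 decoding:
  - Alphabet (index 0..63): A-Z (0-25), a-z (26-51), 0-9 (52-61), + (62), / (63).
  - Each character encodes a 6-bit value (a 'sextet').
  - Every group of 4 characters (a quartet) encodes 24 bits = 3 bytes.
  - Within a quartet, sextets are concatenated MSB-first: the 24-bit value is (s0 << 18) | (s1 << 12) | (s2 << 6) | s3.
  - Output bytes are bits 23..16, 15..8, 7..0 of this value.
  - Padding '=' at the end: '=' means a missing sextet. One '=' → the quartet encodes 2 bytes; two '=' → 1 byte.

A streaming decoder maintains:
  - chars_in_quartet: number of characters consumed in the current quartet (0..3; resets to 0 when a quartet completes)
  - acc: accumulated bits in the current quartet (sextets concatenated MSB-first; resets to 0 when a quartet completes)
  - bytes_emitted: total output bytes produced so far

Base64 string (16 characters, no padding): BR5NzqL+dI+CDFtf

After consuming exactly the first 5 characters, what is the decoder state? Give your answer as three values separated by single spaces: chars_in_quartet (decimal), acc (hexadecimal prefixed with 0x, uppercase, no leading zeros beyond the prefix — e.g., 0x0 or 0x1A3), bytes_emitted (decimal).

Answer: 1 0x33 3

Derivation:
After char 0 ('B'=1): chars_in_quartet=1 acc=0x1 bytes_emitted=0
After char 1 ('R'=17): chars_in_quartet=2 acc=0x51 bytes_emitted=0
After char 2 ('5'=57): chars_in_quartet=3 acc=0x1479 bytes_emitted=0
After char 3 ('N'=13): chars_in_quartet=4 acc=0x51E4D -> emit 05 1E 4D, reset; bytes_emitted=3
After char 4 ('z'=51): chars_in_quartet=1 acc=0x33 bytes_emitted=3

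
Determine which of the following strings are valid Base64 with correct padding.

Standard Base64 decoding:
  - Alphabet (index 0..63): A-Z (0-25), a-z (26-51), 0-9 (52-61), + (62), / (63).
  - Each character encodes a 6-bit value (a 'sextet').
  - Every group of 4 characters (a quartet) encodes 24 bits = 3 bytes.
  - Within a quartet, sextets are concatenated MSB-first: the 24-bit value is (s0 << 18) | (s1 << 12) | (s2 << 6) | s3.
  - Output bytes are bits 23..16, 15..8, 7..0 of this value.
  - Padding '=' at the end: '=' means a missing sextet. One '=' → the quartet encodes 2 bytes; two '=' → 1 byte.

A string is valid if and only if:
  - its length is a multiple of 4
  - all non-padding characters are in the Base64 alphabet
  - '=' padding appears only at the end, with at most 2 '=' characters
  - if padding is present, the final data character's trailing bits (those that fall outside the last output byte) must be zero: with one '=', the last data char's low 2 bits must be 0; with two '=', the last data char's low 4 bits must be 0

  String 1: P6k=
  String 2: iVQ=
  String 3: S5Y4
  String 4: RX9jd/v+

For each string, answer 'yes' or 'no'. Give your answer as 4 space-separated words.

Answer: yes yes yes yes

Derivation:
String 1: 'P6k=' → valid
String 2: 'iVQ=' → valid
String 3: 'S5Y4' → valid
String 4: 'RX9jd/v+' → valid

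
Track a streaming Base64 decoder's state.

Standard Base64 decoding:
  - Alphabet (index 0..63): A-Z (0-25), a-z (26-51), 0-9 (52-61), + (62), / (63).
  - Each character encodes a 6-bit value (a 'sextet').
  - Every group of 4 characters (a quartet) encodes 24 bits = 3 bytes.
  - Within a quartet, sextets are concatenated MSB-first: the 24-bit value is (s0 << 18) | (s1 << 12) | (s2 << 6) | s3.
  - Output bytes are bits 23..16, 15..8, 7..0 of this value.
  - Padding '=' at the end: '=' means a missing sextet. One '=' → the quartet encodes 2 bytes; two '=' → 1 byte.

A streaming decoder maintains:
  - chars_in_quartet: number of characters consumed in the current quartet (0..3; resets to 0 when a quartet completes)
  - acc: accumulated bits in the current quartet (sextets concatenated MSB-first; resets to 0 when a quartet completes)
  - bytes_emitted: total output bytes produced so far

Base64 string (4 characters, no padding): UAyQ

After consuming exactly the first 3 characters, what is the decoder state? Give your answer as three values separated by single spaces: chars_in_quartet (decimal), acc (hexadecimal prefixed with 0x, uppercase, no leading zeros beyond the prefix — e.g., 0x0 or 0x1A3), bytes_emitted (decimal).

After char 0 ('U'=20): chars_in_quartet=1 acc=0x14 bytes_emitted=0
After char 1 ('A'=0): chars_in_quartet=2 acc=0x500 bytes_emitted=0
After char 2 ('y'=50): chars_in_quartet=3 acc=0x14032 bytes_emitted=0

Answer: 3 0x14032 0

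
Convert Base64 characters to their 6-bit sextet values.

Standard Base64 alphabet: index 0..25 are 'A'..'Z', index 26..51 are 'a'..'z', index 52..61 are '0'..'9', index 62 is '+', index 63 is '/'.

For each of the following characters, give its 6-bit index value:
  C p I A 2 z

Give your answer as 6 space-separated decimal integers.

'C': A..Z range, ord('C') − ord('A') = 2
'p': a..z range, 26 + ord('p') − ord('a') = 41
'I': A..Z range, ord('I') − ord('A') = 8
'A': A..Z range, ord('A') − ord('A') = 0
'2': 0..9 range, 52 + ord('2') − ord('0') = 54
'z': a..z range, 26 + ord('z') − ord('a') = 51

Answer: 2 41 8 0 54 51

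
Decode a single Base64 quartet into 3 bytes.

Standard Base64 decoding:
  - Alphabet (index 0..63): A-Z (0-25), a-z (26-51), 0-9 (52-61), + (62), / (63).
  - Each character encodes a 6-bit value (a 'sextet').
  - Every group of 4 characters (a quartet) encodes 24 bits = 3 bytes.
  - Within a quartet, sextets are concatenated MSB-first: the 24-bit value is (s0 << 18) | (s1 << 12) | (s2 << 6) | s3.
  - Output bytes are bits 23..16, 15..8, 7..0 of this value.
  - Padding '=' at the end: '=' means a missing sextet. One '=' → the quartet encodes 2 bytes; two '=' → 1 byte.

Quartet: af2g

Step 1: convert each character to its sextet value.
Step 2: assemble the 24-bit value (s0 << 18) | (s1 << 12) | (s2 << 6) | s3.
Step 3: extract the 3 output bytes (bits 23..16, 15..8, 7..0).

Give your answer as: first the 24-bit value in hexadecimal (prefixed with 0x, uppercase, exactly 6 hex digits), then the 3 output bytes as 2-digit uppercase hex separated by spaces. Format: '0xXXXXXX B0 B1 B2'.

Answer: 0x69FDA0 69 FD A0

Derivation:
Sextets: a=26, f=31, 2=54, g=32
24-bit: (26<<18) | (31<<12) | (54<<6) | 32
      = 0x680000 | 0x01F000 | 0x000D80 | 0x000020
      = 0x69FDA0
Bytes: (v>>16)&0xFF=69, (v>>8)&0xFF=FD, v&0xFF=A0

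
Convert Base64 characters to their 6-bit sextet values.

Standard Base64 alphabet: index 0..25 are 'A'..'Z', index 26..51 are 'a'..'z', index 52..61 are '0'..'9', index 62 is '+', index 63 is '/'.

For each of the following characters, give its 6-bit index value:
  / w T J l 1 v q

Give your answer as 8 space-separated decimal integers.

Answer: 63 48 19 9 37 53 47 42

Derivation:
'/': index 63
'w': a..z range, 26 + ord('w') − ord('a') = 48
'T': A..Z range, ord('T') − ord('A') = 19
'J': A..Z range, ord('J') − ord('A') = 9
'l': a..z range, 26 + ord('l') − ord('a') = 37
'1': 0..9 range, 52 + ord('1') − ord('0') = 53
'v': a..z range, 26 + ord('v') − ord('a') = 47
'q': a..z range, 26 + ord('q') − ord('a') = 42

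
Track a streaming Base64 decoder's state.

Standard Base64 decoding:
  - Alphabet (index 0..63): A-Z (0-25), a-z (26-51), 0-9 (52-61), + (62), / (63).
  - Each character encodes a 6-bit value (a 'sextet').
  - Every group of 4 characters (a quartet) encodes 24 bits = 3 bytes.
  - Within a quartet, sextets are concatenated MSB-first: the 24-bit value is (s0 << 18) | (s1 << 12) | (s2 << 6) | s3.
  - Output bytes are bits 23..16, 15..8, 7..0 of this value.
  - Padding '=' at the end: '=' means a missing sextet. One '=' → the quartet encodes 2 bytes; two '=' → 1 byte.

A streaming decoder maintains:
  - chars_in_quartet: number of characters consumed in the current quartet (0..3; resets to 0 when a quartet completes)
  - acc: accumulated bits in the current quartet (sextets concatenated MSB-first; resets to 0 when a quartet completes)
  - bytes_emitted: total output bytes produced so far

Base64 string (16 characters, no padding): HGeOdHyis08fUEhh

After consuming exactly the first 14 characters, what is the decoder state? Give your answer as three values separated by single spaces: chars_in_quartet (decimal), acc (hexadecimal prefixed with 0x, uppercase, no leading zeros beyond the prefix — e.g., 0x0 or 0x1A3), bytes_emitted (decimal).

After char 0 ('H'=7): chars_in_quartet=1 acc=0x7 bytes_emitted=0
After char 1 ('G'=6): chars_in_quartet=2 acc=0x1C6 bytes_emitted=0
After char 2 ('e'=30): chars_in_quartet=3 acc=0x719E bytes_emitted=0
After char 3 ('O'=14): chars_in_quartet=4 acc=0x1C678E -> emit 1C 67 8E, reset; bytes_emitted=3
After char 4 ('d'=29): chars_in_quartet=1 acc=0x1D bytes_emitted=3
After char 5 ('H'=7): chars_in_quartet=2 acc=0x747 bytes_emitted=3
After char 6 ('y'=50): chars_in_quartet=3 acc=0x1D1F2 bytes_emitted=3
After char 7 ('i'=34): chars_in_quartet=4 acc=0x747CA2 -> emit 74 7C A2, reset; bytes_emitted=6
After char 8 ('s'=44): chars_in_quartet=1 acc=0x2C bytes_emitted=6
After char 9 ('0'=52): chars_in_quartet=2 acc=0xB34 bytes_emitted=6
After char 10 ('8'=60): chars_in_quartet=3 acc=0x2CD3C bytes_emitted=6
After char 11 ('f'=31): chars_in_quartet=4 acc=0xB34F1F -> emit B3 4F 1F, reset; bytes_emitted=9
After char 12 ('U'=20): chars_in_quartet=1 acc=0x14 bytes_emitted=9
After char 13 ('E'=4): chars_in_quartet=2 acc=0x504 bytes_emitted=9

Answer: 2 0x504 9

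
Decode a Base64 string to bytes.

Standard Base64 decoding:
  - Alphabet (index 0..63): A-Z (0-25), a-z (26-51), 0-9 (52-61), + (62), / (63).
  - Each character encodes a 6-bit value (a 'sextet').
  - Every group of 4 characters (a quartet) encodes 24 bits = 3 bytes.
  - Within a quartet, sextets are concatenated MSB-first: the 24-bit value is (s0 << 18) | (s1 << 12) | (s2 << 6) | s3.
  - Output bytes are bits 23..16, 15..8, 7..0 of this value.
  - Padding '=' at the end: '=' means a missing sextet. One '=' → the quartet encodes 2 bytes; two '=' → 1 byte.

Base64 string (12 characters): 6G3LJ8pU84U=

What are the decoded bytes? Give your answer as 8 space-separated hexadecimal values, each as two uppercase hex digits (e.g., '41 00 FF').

Answer: E8 6D CB 27 CA 54 F3 85

Derivation:
After char 0 ('6'=58): chars_in_quartet=1 acc=0x3A bytes_emitted=0
After char 1 ('G'=6): chars_in_quartet=2 acc=0xE86 bytes_emitted=0
After char 2 ('3'=55): chars_in_quartet=3 acc=0x3A1B7 bytes_emitted=0
After char 3 ('L'=11): chars_in_quartet=4 acc=0xE86DCB -> emit E8 6D CB, reset; bytes_emitted=3
After char 4 ('J'=9): chars_in_quartet=1 acc=0x9 bytes_emitted=3
After char 5 ('8'=60): chars_in_quartet=2 acc=0x27C bytes_emitted=3
After char 6 ('p'=41): chars_in_quartet=3 acc=0x9F29 bytes_emitted=3
After char 7 ('U'=20): chars_in_quartet=4 acc=0x27CA54 -> emit 27 CA 54, reset; bytes_emitted=6
After char 8 ('8'=60): chars_in_quartet=1 acc=0x3C bytes_emitted=6
After char 9 ('4'=56): chars_in_quartet=2 acc=0xF38 bytes_emitted=6
After char 10 ('U'=20): chars_in_quartet=3 acc=0x3CE14 bytes_emitted=6
Padding '=': partial quartet acc=0x3CE14 -> emit F3 85; bytes_emitted=8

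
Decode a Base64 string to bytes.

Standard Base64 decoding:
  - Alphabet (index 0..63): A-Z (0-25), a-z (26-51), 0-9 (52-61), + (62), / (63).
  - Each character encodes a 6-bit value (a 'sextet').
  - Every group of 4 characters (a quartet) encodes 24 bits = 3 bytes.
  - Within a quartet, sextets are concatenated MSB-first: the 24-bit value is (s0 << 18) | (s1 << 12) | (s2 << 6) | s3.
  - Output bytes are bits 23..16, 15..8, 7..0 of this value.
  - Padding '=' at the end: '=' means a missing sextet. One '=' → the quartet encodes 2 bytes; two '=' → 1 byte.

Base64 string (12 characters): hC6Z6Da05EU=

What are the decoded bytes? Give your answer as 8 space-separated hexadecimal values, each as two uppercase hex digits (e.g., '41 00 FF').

After char 0 ('h'=33): chars_in_quartet=1 acc=0x21 bytes_emitted=0
After char 1 ('C'=2): chars_in_quartet=2 acc=0x842 bytes_emitted=0
After char 2 ('6'=58): chars_in_quartet=3 acc=0x210BA bytes_emitted=0
After char 3 ('Z'=25): chars_in_quartet=4 acc=0x842E99 -> emit 84 2E 99, reset; bytes_emitted=3
After char 4 ('6'=58): chars_in_quartet=1 acc=0x3A bytes_emitted=3
After char 5 ('D'=3): chars_in_quartet=2 acc=0xE83 bytes_emitted=3
After char 6 ('a'=26): chars_in_quartet=3 acc=0x3A0DA bytes_emitted=3
After char 7 ('0'=52): chars_in_quartet=4 acc=0xE836B4 -> emit E8 36 B4, reset; bytes_emitted=6
After char 8 ('5'=57): chars_in_quartet=1 acc=0x39 bytes_emitted=6
After char 9 ('E'=4): chars_in_quartet=2 acc=0xE44 bytes_emitted=6
After char 10 ('U'=20): chars_in_quartet=3 acc=0x39114 bytes_emitted=6
Padding '=': partial quartet acc=0x39114 -> emit E4 45; bytes_emitted=8

Answer: 84 2E 99 E8 36 B4 E4 45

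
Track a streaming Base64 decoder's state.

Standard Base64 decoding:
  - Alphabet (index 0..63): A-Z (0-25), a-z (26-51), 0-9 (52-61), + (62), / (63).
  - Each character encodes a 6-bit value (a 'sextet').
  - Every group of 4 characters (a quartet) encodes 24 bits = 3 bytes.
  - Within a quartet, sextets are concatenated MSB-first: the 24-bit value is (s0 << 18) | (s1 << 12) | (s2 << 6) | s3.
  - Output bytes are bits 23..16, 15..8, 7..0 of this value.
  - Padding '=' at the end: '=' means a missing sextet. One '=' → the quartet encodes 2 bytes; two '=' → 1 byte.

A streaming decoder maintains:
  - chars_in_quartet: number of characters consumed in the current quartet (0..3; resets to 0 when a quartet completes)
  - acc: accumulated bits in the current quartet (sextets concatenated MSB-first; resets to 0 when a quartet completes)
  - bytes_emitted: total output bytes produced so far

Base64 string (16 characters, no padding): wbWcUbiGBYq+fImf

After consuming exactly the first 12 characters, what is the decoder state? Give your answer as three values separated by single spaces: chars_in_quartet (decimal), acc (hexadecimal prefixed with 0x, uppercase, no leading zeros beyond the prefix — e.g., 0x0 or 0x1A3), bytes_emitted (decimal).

After char 0 ('w'=48): chars_in_quartet=1 acc=0x30 bytes_emitted=0
After char 1 ('b'=27): chars_in_quartet=2 acc=0xC1B bytes_emitted=0
After char 2 ('W'=22): chars_in_quartet=3 acc=0x306D6 bytes_emitted=0
After char 3 ('c'=28): chars_in_quartet=4 acc=0xC1B59C -> emit C1 B5 9C, reset; bytes_emitted=3
After char 4 ('U'=20): chars_in_quartet=1 acc=0x14 bytes_emitted=3
After char 5 ('b'=27): chars_in_quartet=2 acc=0x51B bytes_emitted=3
After char 6 ('i'=34): chars_in_quartet=3 acc=0x146E2 bytes_emitted=3
After char 7 ('G'=6): chars_in_quartet=4 acc=0x51B886 -> emit 51 B8 86, reset; bytes_emitted=6
After char 8 ('B'=1): chars_in_quartet=1 acc=0x1 bytes_emitted=6
After char 9 ('Y'=24): chars_in_quartet=2 acc=0x58 bytes_emitted=6
After char 10 ('q'=42): chars_in_quartet=3 acc=0x162A bytes_emitted=6
After char 11 ('+'=62): chars_in_quartet=4 acc=0x58ABE -> emit 05 8A BE, reset; bytes_emitted=9

Answer: 0 0x0 9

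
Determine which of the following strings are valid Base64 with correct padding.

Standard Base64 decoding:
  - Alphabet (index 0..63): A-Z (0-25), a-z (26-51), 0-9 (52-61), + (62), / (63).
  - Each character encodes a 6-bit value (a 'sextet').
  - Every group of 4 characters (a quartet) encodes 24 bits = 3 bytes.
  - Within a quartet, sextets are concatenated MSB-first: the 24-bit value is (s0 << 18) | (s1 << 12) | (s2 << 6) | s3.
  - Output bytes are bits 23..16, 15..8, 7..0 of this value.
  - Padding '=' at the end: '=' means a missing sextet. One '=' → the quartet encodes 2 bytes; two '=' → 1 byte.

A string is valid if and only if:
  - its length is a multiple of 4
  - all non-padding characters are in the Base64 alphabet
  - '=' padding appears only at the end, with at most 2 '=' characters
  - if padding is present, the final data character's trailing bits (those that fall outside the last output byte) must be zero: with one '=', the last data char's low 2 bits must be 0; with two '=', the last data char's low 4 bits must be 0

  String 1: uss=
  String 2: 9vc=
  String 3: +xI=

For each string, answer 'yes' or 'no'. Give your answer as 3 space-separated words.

Answer: yes yes yes

Derivation:
String 1: 'uss=' → valid
String 2: '9vc=' → valid
String 3: '+xI=' → valid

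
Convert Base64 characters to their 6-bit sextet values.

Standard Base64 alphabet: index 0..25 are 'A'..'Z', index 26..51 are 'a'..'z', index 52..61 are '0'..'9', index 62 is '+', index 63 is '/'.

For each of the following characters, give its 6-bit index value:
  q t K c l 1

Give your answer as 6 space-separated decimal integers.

Answer: 42 45 10 28 37 53

Derivation:
'q': a..z range, 26 + ord('q') − ord('a') = 42
't': a..z range, 26 + ord('t') − ord('a') = 45
'K': A..Z range, ord('K') − ord('A') = 10
'c': a..z range, 26 + ord('c') − ord('a') = 28
'l': a..z range, 26 + ord('l') − ord('a') = 37
'1': 0..9 range, 52 + ord('1') − ord('0') = 53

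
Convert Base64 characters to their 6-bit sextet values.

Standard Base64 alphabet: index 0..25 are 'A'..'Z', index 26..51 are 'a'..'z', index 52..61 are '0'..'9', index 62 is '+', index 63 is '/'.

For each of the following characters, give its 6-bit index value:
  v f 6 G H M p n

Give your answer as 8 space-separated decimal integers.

'v': a..z range, 26 + ord('v') − ord('a') = 47
'f': a..z range, 26 + ord('f') − ord('a') = 31
'6': 0..9 range, 52 + ord('6') − ord('0') = 58
'G': A..Z range, ord('G') − ord('A') = 6
'H': A..Z range, ord('H') − ord('A') = 7
'M': A..Z range, ord('M') − ord('A') = 12
'p': a..z range, 26 + ord('p') − ord('a') = 41
'n': a..z range, 26 + ord('n') − ord('a') = 39

Answer: 47 31 58 6 7 12 41 39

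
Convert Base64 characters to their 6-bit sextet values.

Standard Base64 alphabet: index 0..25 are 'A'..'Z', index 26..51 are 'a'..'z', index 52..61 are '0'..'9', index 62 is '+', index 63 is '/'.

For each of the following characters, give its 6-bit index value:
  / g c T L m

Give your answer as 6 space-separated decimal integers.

Answer: 63 32 28 19 11 38

Derivation:
'/': index 63
'g': a..z range, 26 + ord('g') − ord('a') = 32
'c': a..z range, 26 + ord('c') − ord('a') = 28
'T': A..Z range, ord('T') − ord('A') = 19
'L': A..Z range, ord('L') − ord('A') = 11
'm': a..z range, 26 + ord('m') − ord('a') = 38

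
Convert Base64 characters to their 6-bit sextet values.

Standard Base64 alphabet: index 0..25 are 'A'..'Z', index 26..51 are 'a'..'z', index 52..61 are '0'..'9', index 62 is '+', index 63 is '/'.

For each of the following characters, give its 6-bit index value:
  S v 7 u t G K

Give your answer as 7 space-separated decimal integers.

'S': A..Z range, ord('S') − ord('A') = 18
'v': a..z range, 26 + ord('v') − ord('a') = 47
'7': 0..9 range, 52 + ord('7') − ord('0') = 59
'u': a..z range, 26 + ord('u') − ord('a') = 46
't': a..z range, 26 + ord('t') − ord('a') = 45
'G': A..Z range, ord('G') − ord('A') = 6
'K': A..Z range, ord('K') − ord('A') = 10

Answer: 18 47 59 46 45 6 10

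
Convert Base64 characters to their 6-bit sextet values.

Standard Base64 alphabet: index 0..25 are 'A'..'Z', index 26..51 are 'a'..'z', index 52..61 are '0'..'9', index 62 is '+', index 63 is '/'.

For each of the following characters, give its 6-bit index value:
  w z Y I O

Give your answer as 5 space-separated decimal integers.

Answer: 48 51 24 8 14

Derivation:
'w': a..z range, 26 + ord('w') − ord('a') = 48
'z': a..z range, 26 + ord('z') − ord('a') = 51
'Y': A..Z range, ord('Y') − ord('A') = 24
'I': A..Z range, ord('I') − ord('A') = 8
'O': A..Z range, ord('O') − ord('A') = 14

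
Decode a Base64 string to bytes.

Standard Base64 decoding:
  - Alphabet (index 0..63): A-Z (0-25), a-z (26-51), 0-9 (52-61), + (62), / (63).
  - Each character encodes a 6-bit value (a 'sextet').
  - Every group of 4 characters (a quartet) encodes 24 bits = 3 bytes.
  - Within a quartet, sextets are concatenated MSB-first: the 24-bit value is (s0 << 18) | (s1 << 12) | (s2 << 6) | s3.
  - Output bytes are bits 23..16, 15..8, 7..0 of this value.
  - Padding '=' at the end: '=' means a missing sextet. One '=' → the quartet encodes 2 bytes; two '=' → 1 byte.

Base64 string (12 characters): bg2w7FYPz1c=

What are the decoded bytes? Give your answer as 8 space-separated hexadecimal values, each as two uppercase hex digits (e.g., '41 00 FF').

After char 0 ('b'=27): chars_in_quartet=1 acc=0x1B bytes_emitted=0
After char 1 ('g'=32): chars_in_quartet=2 acc=0x6E0 bytes_emitted=0
After char 2 ('2'=54): chars_in_quartet=3 acc=0x1B836 bytes_emitted=0
After char 3 ('w'=48): chars_in_quartet=4 acc=0x6E0DB0 -> emit 6E 0D B0, reset; bytes_emitted=3
After char 4 ('7'=59): chars_in_quartet=1 acc=0x3B bytes_emitted=3
After char 5 ('F'=5): chars_in_quartet=2 acc=0xEC5 bytes_emitted=3
After char 6 ('Y'=24): chars_in_quartet=3 acc=0x3B158 bytes_emitted=3
After char 7 ('P'=15): chars_in_quartet=4 acc=0xEC560F -> emit EC 56 0F, reset; bytes_emitted=6
After char 8 ('z'=51): chars_in_quartet=1 acc=0x33 bytes_emitted=6
After char 9 ('1'=53): chars_in_quartet=2 acc=0xCF5 bytes_emitted=6
After char 10 ('c'=28): chars_in_quartet=3 acc=0x33D5C bytes_emitted=6
Padding '=': partial quartet acc=0x33D5C -> emit CF 57; bytes_emitted=8

Answer: 6E 0D B0 EC 56 0F CF 57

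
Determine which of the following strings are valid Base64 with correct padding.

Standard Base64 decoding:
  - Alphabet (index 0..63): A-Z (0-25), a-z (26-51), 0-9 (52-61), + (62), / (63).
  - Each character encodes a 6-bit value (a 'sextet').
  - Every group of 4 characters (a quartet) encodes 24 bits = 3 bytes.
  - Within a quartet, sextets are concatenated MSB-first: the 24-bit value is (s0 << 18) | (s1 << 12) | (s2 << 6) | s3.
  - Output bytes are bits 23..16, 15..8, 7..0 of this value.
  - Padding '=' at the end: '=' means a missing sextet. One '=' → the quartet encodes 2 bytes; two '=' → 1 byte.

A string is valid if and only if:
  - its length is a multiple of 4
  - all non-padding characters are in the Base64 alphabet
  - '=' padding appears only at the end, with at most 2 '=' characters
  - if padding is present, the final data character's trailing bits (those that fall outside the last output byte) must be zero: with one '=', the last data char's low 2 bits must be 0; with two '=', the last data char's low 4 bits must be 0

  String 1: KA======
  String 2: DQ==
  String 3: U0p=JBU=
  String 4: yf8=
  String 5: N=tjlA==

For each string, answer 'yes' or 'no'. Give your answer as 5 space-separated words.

String 1: 'KA======' → invalid (6 pad chars (max 2))
String 2: 'DQ==' → valid
String 3: 'U0p=JBU=' → invalid (bad char(s): ['=']; '=' in middle)
String 4: 'yf8=' → valid
String 5: 'N=tjlA==' → invalid (bad char(s): ['=']; '=' in middle)

Answer: no yes no yes no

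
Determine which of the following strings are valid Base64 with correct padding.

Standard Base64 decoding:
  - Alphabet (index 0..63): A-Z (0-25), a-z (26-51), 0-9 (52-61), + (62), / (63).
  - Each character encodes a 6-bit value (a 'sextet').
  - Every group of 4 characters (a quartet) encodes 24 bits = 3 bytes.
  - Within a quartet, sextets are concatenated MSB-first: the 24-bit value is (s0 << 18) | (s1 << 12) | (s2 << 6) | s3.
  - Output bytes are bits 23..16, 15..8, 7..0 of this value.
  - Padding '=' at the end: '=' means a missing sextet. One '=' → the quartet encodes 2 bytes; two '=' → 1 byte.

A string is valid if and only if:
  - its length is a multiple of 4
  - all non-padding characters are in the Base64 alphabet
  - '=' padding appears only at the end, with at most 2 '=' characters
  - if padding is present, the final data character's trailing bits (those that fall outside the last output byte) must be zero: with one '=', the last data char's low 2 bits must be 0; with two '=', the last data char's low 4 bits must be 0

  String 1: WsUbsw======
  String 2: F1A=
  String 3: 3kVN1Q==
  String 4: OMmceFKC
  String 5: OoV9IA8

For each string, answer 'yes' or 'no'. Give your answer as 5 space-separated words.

String 1: 'WsUbsw======' → invalid (6 pad chars (max 2))
String 2: 'F1A=' → valid
String 3: '3kVN1Q==' → valid
String 4: 'OMmceFKC' → valid
String 5: 'OoV9IA8' → invalid (len=7 not mult of 4)

Answer: no yes yes yes no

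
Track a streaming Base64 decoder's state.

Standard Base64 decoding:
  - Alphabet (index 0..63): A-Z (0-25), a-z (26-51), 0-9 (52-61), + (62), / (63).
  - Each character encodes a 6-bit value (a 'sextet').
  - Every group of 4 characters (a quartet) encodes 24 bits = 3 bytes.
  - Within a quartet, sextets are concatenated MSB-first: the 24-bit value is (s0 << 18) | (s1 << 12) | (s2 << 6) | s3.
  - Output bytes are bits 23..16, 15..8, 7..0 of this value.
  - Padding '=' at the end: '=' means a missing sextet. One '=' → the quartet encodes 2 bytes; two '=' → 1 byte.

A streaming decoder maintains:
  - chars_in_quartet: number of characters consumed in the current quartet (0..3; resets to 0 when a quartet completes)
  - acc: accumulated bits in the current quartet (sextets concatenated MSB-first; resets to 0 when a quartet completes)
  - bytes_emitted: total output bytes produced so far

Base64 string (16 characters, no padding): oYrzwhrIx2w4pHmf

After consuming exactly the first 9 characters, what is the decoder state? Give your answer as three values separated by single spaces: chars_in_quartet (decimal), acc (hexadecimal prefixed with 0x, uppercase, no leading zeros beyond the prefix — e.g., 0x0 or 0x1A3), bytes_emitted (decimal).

Answer: 1 0x31 6

Derivation:
After char 0 ('o'=40): chars_in_quartet=1 acc=0x28 bytes_emitted=0
After char 1 ('Y'=24): chars_in_quartet=2 acc=0xA18 bytes_emitted=0
After char 2 ('r'=43): chars_in_quartet=3 acc=0x2862B bytes_emitted=0
After char 3 ('z'=51): chars_in_quartet=4 acc=0xA18AF3 -> emit A1 8A F3, reset; bytes_emitted=3
After char 4 ('w'=48): chars_in_quartet=1 acc=0x30 bytes_emitted=3
After char 5 ('h'=33): chars_in_quartet=2 acc=0xC21 bytes_emitted=3
After char 6 ('r'=43): chars_in_quartet=3 acc=0x3086B bytes_emitted=3
After char 7 ('I'=8): chars_in_quartet=4 acc=0xC21AC8 -> emit C2 1A C8, reset; bytes_emitted=6
After char 8 ('x'=49): chars_in_quartet=1 acc=0x31 bytes_emitted=6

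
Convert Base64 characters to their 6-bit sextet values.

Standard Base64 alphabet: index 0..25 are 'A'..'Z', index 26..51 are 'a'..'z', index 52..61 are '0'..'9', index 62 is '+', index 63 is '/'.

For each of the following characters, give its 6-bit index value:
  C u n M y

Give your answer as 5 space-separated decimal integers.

'C': A..Z range, ord('C') − ord('A') = 2
'u': a..z range, 26 + ord('u') − ord('a') = 46
'n': a..z range, 26 + ord('n') − ord('a') = 39
'M': A..Z range, ord('M') − ord('A') = 12
'y': a..z range, 26 + ord('y') − ord('a') = 50

Answer: 2 46 39 12 50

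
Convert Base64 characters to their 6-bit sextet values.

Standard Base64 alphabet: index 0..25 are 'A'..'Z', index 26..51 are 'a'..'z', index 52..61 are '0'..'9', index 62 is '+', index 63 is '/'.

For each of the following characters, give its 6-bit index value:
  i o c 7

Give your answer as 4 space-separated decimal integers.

'i': a..z range, 26 + ord('i') − ord('a') = 34
'o': a..z range, 26 + ord('o') − ord('a') = 40
'c': a..z range, 26 + ord('c') − ord('a') = 28
'7': 0..9 range, 52 + ord('7') − ord('0') = 59

Answer: 34 40 28 59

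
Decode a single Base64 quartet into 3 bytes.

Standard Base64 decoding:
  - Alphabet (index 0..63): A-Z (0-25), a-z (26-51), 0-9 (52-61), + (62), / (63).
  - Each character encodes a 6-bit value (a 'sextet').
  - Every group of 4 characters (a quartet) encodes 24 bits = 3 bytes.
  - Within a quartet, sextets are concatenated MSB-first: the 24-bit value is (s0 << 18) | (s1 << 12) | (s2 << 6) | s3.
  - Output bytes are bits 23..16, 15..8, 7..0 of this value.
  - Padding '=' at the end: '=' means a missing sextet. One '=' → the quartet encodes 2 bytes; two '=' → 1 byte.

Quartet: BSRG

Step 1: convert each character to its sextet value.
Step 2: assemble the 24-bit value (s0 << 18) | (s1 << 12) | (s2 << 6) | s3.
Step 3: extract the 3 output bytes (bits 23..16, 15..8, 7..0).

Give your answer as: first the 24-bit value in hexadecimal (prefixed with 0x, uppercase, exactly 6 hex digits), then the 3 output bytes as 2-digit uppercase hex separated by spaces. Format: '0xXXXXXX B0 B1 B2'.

Sextets: B=1, S=18, R=17, G=6
24-bit: (1<<18) | (18<<12) | (17<<6) | 6
      = 0x040000 | 0x012000 | 0x000440 | 0x000006
      = 0x052446
Bytes: (v>>16)&0xFF=05, (v>>8)&0xFF=24, v&0xFF=46

Answer: 0x052446 05 24 46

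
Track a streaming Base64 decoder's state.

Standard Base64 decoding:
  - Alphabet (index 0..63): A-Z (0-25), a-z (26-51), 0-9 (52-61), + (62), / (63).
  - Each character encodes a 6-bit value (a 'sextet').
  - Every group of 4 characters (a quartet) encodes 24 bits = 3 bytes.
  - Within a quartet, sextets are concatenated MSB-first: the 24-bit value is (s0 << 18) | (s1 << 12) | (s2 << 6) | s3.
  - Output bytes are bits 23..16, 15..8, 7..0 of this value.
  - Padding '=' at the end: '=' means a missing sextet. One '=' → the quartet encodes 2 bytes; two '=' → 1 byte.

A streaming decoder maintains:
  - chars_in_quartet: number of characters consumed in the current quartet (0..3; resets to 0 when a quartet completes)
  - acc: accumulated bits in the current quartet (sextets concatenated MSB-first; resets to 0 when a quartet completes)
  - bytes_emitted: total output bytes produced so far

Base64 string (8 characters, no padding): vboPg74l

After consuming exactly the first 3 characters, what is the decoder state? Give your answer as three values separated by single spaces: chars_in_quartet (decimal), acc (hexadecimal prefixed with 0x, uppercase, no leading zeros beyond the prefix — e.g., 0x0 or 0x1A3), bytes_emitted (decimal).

Answer: 3 0x2F6E8 0

Derivation:
After char 0 ('v'=47): chars_in_quartet=1 acc=0x2F bytes_emitted=0
After char 1 ('b'=27): chars_in_quartet=2 acc=0xBDB bytes_emitted=0
After char 2 ('o'=40): chars_in_quartet=3 acc=0x2F6E8 bytes_emitted=0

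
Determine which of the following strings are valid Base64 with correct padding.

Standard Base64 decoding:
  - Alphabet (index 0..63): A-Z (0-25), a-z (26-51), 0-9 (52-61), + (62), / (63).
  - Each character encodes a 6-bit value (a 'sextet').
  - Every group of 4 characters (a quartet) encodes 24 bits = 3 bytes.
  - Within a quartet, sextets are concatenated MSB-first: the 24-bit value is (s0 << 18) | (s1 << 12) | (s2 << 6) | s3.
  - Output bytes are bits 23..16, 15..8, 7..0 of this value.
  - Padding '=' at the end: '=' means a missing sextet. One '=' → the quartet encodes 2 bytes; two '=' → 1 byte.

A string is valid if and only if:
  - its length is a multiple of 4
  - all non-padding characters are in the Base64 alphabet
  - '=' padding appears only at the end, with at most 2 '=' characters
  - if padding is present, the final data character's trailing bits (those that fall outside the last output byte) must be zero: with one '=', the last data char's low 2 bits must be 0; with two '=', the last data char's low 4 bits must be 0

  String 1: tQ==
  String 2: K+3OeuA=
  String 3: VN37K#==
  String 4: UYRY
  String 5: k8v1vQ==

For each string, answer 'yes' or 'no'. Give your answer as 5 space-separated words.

Answer: yes yes no yes yes

Derivation:
String 1: 'tQ==' → valid
String 2: 'K+3OeuA=' → valid
String 3: 'VN37K#==' → invalid (bad char(s): ['#'])
String 4: 'UYRY' → valid
String 5: 'k8v1vQ==' → valid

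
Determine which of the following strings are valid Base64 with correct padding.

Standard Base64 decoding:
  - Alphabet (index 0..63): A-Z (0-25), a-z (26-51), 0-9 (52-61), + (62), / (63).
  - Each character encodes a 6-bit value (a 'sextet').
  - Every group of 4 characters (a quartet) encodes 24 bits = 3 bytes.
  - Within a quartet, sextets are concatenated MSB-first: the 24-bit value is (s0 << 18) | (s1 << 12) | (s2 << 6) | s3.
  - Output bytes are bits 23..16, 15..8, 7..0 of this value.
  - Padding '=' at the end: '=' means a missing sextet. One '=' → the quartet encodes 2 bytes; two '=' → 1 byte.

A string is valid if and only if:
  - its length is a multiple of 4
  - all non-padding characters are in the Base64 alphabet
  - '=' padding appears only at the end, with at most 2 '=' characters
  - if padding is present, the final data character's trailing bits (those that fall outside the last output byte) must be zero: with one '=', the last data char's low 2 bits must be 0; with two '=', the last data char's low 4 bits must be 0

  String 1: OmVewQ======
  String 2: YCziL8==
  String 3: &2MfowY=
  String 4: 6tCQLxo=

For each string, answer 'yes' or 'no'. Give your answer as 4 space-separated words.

String 1: 'OmVewQ======' → invalid (6 pad chars (max 2))
String 2: 'YCziL8==' → invalid (bad trailing bits)
String 3: '&2MfowY=' → invalid (bad char(s): ['&'])
String 4: '6tCQLxo=' → valid

Answer: no no no yes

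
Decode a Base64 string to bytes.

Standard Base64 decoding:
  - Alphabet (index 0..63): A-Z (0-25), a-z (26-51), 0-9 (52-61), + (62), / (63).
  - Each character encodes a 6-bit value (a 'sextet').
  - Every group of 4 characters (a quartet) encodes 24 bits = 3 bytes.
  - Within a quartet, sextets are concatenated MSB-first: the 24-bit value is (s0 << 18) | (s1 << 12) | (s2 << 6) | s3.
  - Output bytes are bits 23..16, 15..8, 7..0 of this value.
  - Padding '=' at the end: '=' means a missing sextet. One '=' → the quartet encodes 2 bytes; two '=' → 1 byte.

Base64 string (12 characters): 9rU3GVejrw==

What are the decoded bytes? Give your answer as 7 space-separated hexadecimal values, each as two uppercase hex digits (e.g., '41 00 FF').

After char 0 ('9'=61): chars_in_quartet=1 acc=0x3D bytes_emitted=0
After char 1 ('r'=43): chars_in_quartet=2 acc=0xF6B bytes_emitted=0
After char 2 ('U'=20): chars_in_quartet=3 acc=0x3DAD4 bytes_emitted=0
After char 3 ('3'=55): chars_in_quartet=4 acc=0xF6B537 -> emit F6 B5 37, reset; bytes_emitted=3
After char 4 ('G'=6): chars_in_quartet=1 acc=0x6 bytes_emitted=3
After char 5 ('V'=21): chars_in_quartet=2 acc=0x195 bytes_emitted=3
After char 6 ('e'=30): chars_in_quartet=3 acc=0x655E bytes_emitted=3
After char 7 ('j'=35): chars_in_quartet=4 acc=0x1957A3 -> emit 19 57 A3, reset; bytes_emitted=6
After char 8 ('r'=43): chars_in_quartet=1 acc=0x2B bytes_emitted=6
After char 9 ('w'=48): chars_in_quartet=2 acc=0xAF0 bytes_emitted=6
Padding '==': partial quartet acc=0xAF0 -> emit AF; bytes_emitted=7

Answer: F6 B5 37 19 57 A3 AF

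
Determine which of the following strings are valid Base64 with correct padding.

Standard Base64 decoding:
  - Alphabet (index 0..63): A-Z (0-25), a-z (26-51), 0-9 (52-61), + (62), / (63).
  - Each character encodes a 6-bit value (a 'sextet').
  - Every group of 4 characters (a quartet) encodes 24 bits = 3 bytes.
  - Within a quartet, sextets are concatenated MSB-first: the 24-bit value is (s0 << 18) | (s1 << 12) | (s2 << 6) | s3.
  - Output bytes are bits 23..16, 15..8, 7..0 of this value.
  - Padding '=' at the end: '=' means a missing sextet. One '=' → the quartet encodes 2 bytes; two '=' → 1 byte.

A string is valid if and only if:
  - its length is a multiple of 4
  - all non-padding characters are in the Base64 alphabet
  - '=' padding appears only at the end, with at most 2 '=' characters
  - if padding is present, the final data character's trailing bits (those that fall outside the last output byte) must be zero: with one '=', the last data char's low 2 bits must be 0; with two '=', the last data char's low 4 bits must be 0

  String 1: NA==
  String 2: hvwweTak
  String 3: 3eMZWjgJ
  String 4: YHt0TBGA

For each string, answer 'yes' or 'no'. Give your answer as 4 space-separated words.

String 1: 'NA==' → valid
String 2: 'hvwweTak' → valid
String 3: '3eMZWjgJ' → valid
String 4: 'YHt0TBGA' → valid

Answer: yes yes yes yes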